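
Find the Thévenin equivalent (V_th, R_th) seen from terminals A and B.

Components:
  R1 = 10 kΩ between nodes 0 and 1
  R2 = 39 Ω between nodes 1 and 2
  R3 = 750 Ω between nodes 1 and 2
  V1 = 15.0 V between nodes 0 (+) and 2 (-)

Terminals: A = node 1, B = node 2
Step 1 — V_th is the open-circuit voltage V_A - V_B (nothing connected across the terminals).
Nodal analysis, taking node 2 as the 0 V reference.
Source V1 fixes V_0 = 15 V.
KCL at each unknown node (sum of currents leaving = 0; resistances in Ω):
  Node 1: (V_1 - 15)/10000 + (V_1 - 0)/39 + (V_1 - 0)/750 = 0
Collecting terms: 0.02707 × V_1 = 0.0015  =>  V_1 = 0.0554 V
V_th = V_1 - V_2 = 0.0554 - 0 = 0.0554 V
Step 2 — R_th: zero the source — replace V1 by a short circuit (node 2 merges into node 0) — and find the resistance seen between A (node 1) and B (node 0).
Reduce the network between node 1 (A) and node 0 (B) by series/parallel combination:
  Rp1 = R1 ‖ R2 ‖ R3 (parallel, all between nodes 0 and 1) = 1/(1/10000 + 1/39 + 1/750) = 36.94 Ω
R_th = 36.94 Ω

Final answer: V_th = 0.0554 V, R_th = 36.94 Ω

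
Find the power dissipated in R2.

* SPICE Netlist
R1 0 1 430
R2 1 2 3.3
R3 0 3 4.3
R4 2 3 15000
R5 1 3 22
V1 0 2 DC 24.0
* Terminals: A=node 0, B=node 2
Nodal analysis, taking node 2 as the 0 V reference.
Source V1 fixes V_0 = 24 V.
KCL at each unknown node (sum of currents leaving = 0; resistances in Ω):
  Node 1: (V_1 - 24)/430 + (V_1 - 0)/3.3 + (V_1 - V_3)/22 = 0
  Node 3: (V_3 - 24)/4.3 + (V_3 - 0)/15000 + (V_3 - V_1)/22 = 0
Collecting terms (coefficients in siemens):
  0.3508·V_1 - 0.04545·V_3 = 0.05581
  0.2781·V_3 - 0.04545·V_1 = 5.581
Determinant D = (0.3508)(0.2781) - (-0.04545)(-0.04545) = 0.09549
V_1 = [(0.05581)(0.2781) - (-0.04545)(5.581)]/D = 2.819 V
V_3 = [(0.3508)(5.581) - (0.05581)(-0.04545)]/D = 20.53 V
I_R2 = (V_1 - V_2)/R2 = (2.819 - 0)/3.3 = 0.8544 A
P_R2 = I_R2² × R2 = (0.8544)² × 3.3 = 2.409 W

Final answer: 2.409 W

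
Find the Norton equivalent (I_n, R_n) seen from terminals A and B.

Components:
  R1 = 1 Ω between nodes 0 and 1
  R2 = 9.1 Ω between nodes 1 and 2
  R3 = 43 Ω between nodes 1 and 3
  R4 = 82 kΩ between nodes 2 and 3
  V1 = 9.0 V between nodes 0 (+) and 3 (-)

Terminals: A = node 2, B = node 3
Find the Thévenin equivalent first; then I_n = V_th/R_th and R_n = R_th.
Step 1 — V_th is the open-circuit voltage V_A - V_B (nothing connected across the terminals).
Nodal analysis, taking node 3 as the 0 V reference.
Source V1 fixes V_0 = 9 V.
KCL at each unknown node (sum of currents leaving = 0; resistances in Ω):
  Node 1: (V_1 - 9)/1 + (V_1 - V_2)/9.1 + (V_1 - 0)/43 = 0
  Node 2: (V_2 - V_1)/9.1 + (V_2 - 0)/82000 = 0
Collecting terms (coefficients in siemens):
  1.133·V_1 - 0.1099·V_2 = 9
  0.1099·V_2 - 0.1099·V_1 = 0
Determinant D = (1.133)(0.1099) - (-0.1099)(-0.1099) = 0.1125
V_1 = [(9)(0.1099) - (-0.1099)(0)]/D = 8.795 V
V_2 = [(1.133)(0) - (9)(-0.1099)]/D = 8.794 V
V_th = V_2 - V_3 = 8.794 - 0 = 8.794 V
Step 2 — R_th: zero the source — replace V1 by a short circuit (node 3 merges into node 0) — and find the resistance seen between A (node 2) and B (node 0).
Reduce the network between node 2 (A) and node 0 (B) by series/parallel combination:
  Rp1 = R1 ‖ R3 (parallel, both between nodes 0 and 1) = 1/(1/1 + 1/43) = 0.9773 Ω
  Rs1 = R2 + Rp1 (series, joined only at node 1) = 9.1 + 0.9773 = 10.08 Ω
  Rp2 = R4 ‖ Rs1 (parallel, both between nodes 0 and 2) = 1/(1/82000 + 1/10.08) = 10.08 Ω
R_th = 10.08 Ω
I_n = V_th/R_th = 8.794/10.08 = 0.8728 A, and R_n = R_th = 10.08 Ω

Final answer: I_n = 0.8728 A, R_n = 10.08 Ω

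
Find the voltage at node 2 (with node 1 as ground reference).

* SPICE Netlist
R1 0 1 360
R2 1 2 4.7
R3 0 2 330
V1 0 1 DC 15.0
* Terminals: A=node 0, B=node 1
Nodal analysis, taking node 1 as the 0 V reference.
Source V1 fixes V_0 = 15 V.
KCL at each unknown node (sum of currents leaving = 0; resistances in Ω):
  Node 2: (V_2 - 0)/4.7 + (V_2 - 15)/330 = 0
Collecting terms: 0.2158 × V_2 = 0.04545  =>  V_2 = 0.2106 V
The requested potential is V_2 = 0.2106 V.

Final answer: V_2 = 0.2106 V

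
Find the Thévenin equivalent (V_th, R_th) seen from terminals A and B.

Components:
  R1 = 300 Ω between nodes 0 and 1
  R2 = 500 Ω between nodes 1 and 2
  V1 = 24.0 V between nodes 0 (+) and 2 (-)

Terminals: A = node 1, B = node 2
Step 1 — V_th is the open-circuit voltage V_A - V_B (nothing connected across the terminals).
Nodal analysis, taking node 2 as the 0 V reference.
Source V1 fixes V_0 = 24 V.
KCL at each unknown node (sum of currents leaving = 0; resistances in Ω):
  Node 1: (V_1 - 24)/300 + (V_1 - 0)/500 = 0
Collecting terms: 0.005333 × V_1 = 0.08  =>  V_1 = 15 V
V_th = V_1 - V_2 = 15 - 0 = 15 V
Step 2 — R_th: zero the source — replace V1 by a short circuit (node 2 merges into node 0) — and find the resistance seen between A (node 1) and B (node 0).
Reduce the network between node 1 (A) and node 0 (B) by series/parallel combination:
  Rp1 = R1 ‖ R2 (parallel, both between nodes 0 and 1) = 1/(1/300 + 1/500) = 187.5 Ω
R_th = 187.5 Ω

Final answer: V_th = 15 V, R_th = 187.5 Ω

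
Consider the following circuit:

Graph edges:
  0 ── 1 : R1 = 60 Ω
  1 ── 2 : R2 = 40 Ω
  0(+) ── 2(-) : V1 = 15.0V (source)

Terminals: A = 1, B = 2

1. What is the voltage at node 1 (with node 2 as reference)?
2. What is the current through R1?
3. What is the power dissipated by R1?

Nodal analysis, taking node 2 as the 0 V reference.
Source V1 fixes V_0 = 15 V.
KCL at each unknown node (sum of currents leaving = 0; resistances in Ω):
  Node 1: (V_1 - 15)/60 + (V_1 - 0)/40 = 0
Collecting terms: 0.04167 × V_1 = 0.25  =>  V_1 = 6 V
Part 1:
  Read off the nodal solution: V_1 = 6 V
Part 2:
  I_R1 = (V_0 - V_1)/R1 = (15 - 6)/60 = 0.15 A
  Magnitude: I_R1 = 0.15 A
Part 3:
  I_R1 = (V_0 - V_1)/R1 = (15 - 6)/60 = 0.15 A
  P_R1 = I_R1² × R1 = (0.15)² × 60 = 1.35 W

Final answers:
1. V_1 = 6 V
2. I_R1 = 0.15 A
3. P_R1 = 1.35 W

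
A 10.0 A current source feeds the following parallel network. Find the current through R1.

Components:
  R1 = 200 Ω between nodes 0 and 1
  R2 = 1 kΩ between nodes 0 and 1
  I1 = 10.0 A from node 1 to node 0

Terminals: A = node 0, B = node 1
All resistors sit directly between nodes 0 and 1, so they are in parallel and share one voltage V; the full source current 10 A splits among them.
1/R_par = 1/200 + 1/1000 = 0.006 S  =>  R_par = 166.7 Ω
V = I × R_par = 10 × 166.7 = 1667 V
I_R1 = V/R1 = 1667/200 = 8.333 A

Final answer: 8.333 A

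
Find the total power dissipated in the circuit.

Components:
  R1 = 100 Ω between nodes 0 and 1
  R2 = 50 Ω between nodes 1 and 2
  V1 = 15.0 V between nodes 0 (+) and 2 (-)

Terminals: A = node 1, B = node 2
Nodal analysis, taking node 2 as the 0 V reference.
Source V1 fixes V_0 = 15 V.
KCL at each unknown node (sum of currents leaving = 0; resistances in Ω):
  Node 1: (V_1 - 15)/100 + (V_1 - 0)/50 = 0
Collecting terms: 0.03 × V_1 = 0.15  =>  V_1 = 5 V
Power in each resistor, P = (ΔV)²/R:
  P_R1 = (15 - 5)²/100 = 1 W
  P_R2 = (5 - 0)²/50 = 0.5 W
P_total = P_R1 + P_R2 = 1.5 W

Final answer: 1.5 W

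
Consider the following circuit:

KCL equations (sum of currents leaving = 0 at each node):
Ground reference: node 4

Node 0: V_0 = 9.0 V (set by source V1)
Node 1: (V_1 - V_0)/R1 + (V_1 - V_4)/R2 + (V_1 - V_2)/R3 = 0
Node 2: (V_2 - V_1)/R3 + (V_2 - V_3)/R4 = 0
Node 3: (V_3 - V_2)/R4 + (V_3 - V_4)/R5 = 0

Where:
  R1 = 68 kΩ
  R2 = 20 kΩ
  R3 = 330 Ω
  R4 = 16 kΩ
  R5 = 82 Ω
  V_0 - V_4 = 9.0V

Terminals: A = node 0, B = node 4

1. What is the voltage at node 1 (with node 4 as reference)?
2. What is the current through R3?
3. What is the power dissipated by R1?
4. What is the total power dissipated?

Nodal analysis, taking node 4 as the 0 V reference.
Source V1 fixes V_0 = 9 V.
KCL at each unknown node (sum of currents leaving = 0; resistances in Ω):
  Node 1: (V_1 - 9)/68000 + (V_1 - 0)/20000 + (V_1 - V_2)/330 = 0
  Node 2: (V_2 - V_1)/330 + (V_2 - V_3)/16000 = 0
  Node 3: (V_3 - V_2)/16000 + (V_3 - 0)/82 = 0
Collecting terms (coefficients in siemens):
  0.003095·V_1 - 0.00303·V_2 = 0.0001324
  0.003093·V_2 - 0.00303·V_1 - 0.0000625·V_3 = 0
  0.01226·V_3 - 0.0000625·V_2 = 0
Solving these 3 simultaneous equations (Gaussian elimination) gives:
  V_1 = 1.053 V, V_2 = 1.032 V, V_3 = 0.005263 V
Part 1:
  Read off the nodal solution: V_1 = 1.053 V
Part 2:
  I_R3 = (V_1 - V_2)/R3 = (1.053 - 1.032)/330 = 0.00006419 A
  Magnitude: I_R3 = 0.00006419 A
Part 3:
  I_R1 = (V_0 - V_1)/R1 = (9 - 1.053)/68000 = 0.0001169 A
  P_R1 = I_R1² × R1 = (0.0001169)² × 68000 = 0.0009286 W
Part 4:
  Power in each resistor, P = (ΔV)²/R:
    P_R1 = (9 - 1.053)²/68000 = 0.0009286 W
    P_R2 = (1.053 - 0)²/20000 = 0.00005549 W
    P_R3 = (1.053 - 1.032)²/330 = 0.00000136 W
    P_R4 = (1.032 - 0.005263)²/16000 = 0.00006592 W
    P_R5 = (0.005263 - 0)²/82 = 0.0000003378 W
  P_total = P_R1 + P_R2 + P_R3 + P_R4 + P_R5 = 0.001052 W

Final answers:
1. V_1 = 1.053 V
2. I_R3 = 6.419e-05 A
3. P_R1 = 0.0009286 W
4. P_total = 0.001052 W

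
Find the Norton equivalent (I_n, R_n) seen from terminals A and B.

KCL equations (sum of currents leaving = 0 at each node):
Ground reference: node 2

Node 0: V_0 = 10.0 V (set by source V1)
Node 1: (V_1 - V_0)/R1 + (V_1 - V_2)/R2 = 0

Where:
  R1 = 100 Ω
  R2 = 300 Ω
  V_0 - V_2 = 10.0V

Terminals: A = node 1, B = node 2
Find the Thévenin equivalent first; then I_n = V_th/R_th and R_n = R_th.
Step 1 — V_th is the open-circuit voltage V_A - V_B (nothing connected across the terminals).
Nodal analysis, taking node 2 as the 0 V reference.
Source V1 fixes V_0 = 10 V.
KCL at each unknown node (sum of currents leaving = 0; resistances in Ω):
  Node 1: (V_1 - 10)/100 + (V_1 - 0)/300 = 0
Collecting terms: 0.01333 × V_1 = 0.1  =>  V_1 = 7.5 V
V_th = V_1 - V_2 = 7.5 - 0 = 7.5 V
Step 2 — R_th: zero the source — replace V1 by a short circuit (node 2 merges into node 0) — and find the resistance seen between A (node 1) and B (node 0).
Reduce the network between node 1 (A) and node 0 (B) by series/parallel combination:
  Rp1 = R1 ‖ R2 (parallel, both between nodes 0 and 1) = 1/(1/100 + 1/300) = 75 Ω
R_th = 75 Ω
I_n = V_th/R_th = 7.5/75 = 0.1 A, and R_n = R_th = 75 Ω

Final answer: I_n = 0.1 A, R_n = 75 Ω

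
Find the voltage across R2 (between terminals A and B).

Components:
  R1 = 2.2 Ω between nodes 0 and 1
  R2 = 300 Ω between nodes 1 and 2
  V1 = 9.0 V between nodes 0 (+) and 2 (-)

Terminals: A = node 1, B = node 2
R1 and R2 are in series across V1 (node 0 → node 1 → node 2), and the output A–B is taken across R2, so this is a voltage divider.
Series current: I = V1/(R1 + R2) = 9/(2.2 + 300) = 9/302.2 = 0.02978 A
V_R2 = I × R2 = V1 × R2/(R1 + R2) = 9 × 300/302.2 = 8.934 V

Final answer: 8.934 V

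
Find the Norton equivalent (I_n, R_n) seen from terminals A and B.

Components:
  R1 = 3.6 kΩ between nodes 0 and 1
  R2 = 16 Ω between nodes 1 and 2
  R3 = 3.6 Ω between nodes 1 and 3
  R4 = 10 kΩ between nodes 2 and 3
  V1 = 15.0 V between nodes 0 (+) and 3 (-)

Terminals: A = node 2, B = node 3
Find the Thévenin equivalent first; then I_n = V_th/R_th and R_n = R_th.
Step 1 — V_th is the open-circuit voltage V_A - V_B (nothing connected across the terminals).
Nodal analysis, taking node 3 as the 0 V reference.
Source V1 fixes V_0 = 15 V.
KCL at each unknown node (sum of currents leaving = 0; resistances in Ω):
  Node 1: (V_1 - 15)/3600 + (V_1 - V_2)/16 + (V_1 - 0)/3.6 = 0
  Node 2: (V_2 - V_1)/16 + (V_2 - 0)/10000 = 0
Collecting terms (coefficients in siemens):
  0.3406·V_1 - 0.0625·V_2 = 0.004167
  0.0626·V_2 - 0.0625·V_1 = 0
Determinant D = (0.3406)(0.0626) - (-0.0625)(-0.0625) = 0.01741
V_1 = [(0.004167)(0.0626) - (-0.0625)(0)]/D = 0.01498 V
V_2 = [(0.3406)(0) - (0.004167)(-0.0625)]/D = 0.01496 V
V_th = V_2 - V_3 = 0.01496 - 0 = 0.01496 V
Step 2 — R_th: zero the source — replace V1 by a short circuit (node 3 merges into node 0) — and find the resistance seen between A (node 2) and B (node 0).
Reduce the network between node 2 (A) and node 0 (B) by series/parallel combination:
  Rp1 = R1 ‖ R3 (parallel, both between nodes 0 and 1) = 1/(1/3600 + 1/3.6) = 3.596 Ω
  Rs1 = R2 + Rp1 (series, joined only at node 1) = 16 + 3.596 = 19.6 Ω
  Rp2 = R4 ‖ Rs1 (parallel, both between nodes 0 and 2) = 1/(1/10000 + 1/19.6) = 19.56 Ω
R_th = 19.56 Ω
I_n = V_th/R_th = 0.01496/19.56 = 0.0007647 A, and R_n = R_th = 19.56 Ω

Final answer: I_n = 0.0007647 A, R_n = 19.56 Ω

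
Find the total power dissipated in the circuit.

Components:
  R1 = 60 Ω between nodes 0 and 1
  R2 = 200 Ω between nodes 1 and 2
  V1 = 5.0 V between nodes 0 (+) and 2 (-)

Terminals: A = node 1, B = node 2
Nodal analysis, taking node 2 as the 0 V reference.
Source V1 fixes V_0 = 5 V.
KCL at each unknown node (sum of currents leaving = 0; resistances in Ω):
  Node 1: (V_1 - 5)/60 + (V_1 - 0)/200 = 0
Collecting terms: 0.02167 × V_1 = 0.08333  =>  V_1 = 3.846 V
Power in each resistor, P = (ΔV)²/R:
  P_R1 = (5 - 3.846)²/60 = 0.02219 W
  P_R2 = (3.846 - 0)²/200 = 0.07396 W
P_total = P_R1 + P_R2 = 0.09615 W

Final answer: 0.09615 W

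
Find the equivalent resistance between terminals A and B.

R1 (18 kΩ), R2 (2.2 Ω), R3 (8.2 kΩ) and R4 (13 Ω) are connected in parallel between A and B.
Reduce the network between node 0 (A) and node 1 (B) by series/parallel combination:
  Rp1 = R1 ‖ R2 ‖ R3 ‖ R4 (parallel, all between nodes 0 and 1) = 1/(1/18000 + 1/2.2 + 1/8200 + 1/13) = 1.881 Ω
R_eq = 1.881 Ω

Final answer: 1.881 Ω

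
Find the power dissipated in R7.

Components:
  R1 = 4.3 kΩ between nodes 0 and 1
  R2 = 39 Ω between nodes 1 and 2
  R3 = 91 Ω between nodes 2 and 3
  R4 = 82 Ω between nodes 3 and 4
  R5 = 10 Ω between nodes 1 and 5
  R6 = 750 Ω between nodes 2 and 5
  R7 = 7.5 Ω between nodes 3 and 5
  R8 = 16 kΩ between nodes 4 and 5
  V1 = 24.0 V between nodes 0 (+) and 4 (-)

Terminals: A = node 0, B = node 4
Nodal analysis, taking node 4 as the 0 V reference.
Source V1 fixes V_0 = 24 V.
KCL at each unknown node (sum of currents leaving = 0; resistances in Ω):
  Node 1: (V_1 - 24)/4300 + (V_1 - V_2)/39 + (V_1 - V_5)/10 = 0
  Node 2: (V_2 - V_1)/39 + (V_2 - V_3)/91 + (V_2 - V_5)/750 = 0
  Node 3: (V_3 - V_2)/91 + (V_3 - 0)/82 + (V_3 - V_5)/7.5 = 0
  Node 5: (V_5 - V_1)/10 + (V_5 - V_2)/750 + (V_5 - V_3)/7.5 + (V_5 - 0)/16000 = 0
Collecting terms (coefficients in siemens):
  0.1259·V_1 - 0.02564·V_2 - 0.1·V_5 = 0.005581
  0.03796·V_2 - 0.02564·V_1 - 0.01099·V_3 - 0.001333·V_5 = 0
  0.1565·V_3 - 0.01099·V_2 - 0.1333·V_5 = 0
  0.2347·V_5 - 0.1·V_1 - 0.001333·V_2 - 0.1333·V_3 = 0
Solving these 4 simultaneous equations (Gaussian elimination) gives:
  V_1 = 0.529 V, V_2 = 0.503 V, V_3 = 0.4451 V, V_5 = 0.4811 V
I_R7 = (V_3 - V_5)/R7 = (0.4451 - 0.4811)/7.5 = -0.004792 A
P_R7 = I_R7² × R7 = (-0.004792)² × 7.5 = 0.0001722 W

Final answer: 0.0001722 W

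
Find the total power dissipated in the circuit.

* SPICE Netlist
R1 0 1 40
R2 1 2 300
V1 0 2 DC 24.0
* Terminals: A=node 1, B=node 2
Nodal analysis, taking node 2 as the 0 V reference.
Source V1 fixes V_0 = 24 V.
KCL at each unknown node (sum of currents leaving = 0; resistances in Ω):
  Node 1: (V_1 - 24)/40 + (V_1 - 0)/300 = 0
Collecting terms: 0.02833 × V_1 = 0.6  =>  V_1 = 21.18 V
Power in each resistor, P = (ΔV)²/R:
  P_R1 = (24 - 21.18)²/40 = 0.1993 W
  P_R2 = (21.18 - 0)²/300 = 1.495 W
P_total = P_R1 + P_R2 = 1.694 W

Final answer: 1.694 W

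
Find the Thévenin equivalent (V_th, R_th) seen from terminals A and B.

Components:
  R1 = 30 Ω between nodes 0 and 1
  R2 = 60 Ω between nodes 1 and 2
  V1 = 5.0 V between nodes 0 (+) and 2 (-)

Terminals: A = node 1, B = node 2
Step 1 — V_th is the open-circuit voltage V_A - V_B (nothing connected across the terminals).
Nodal analysis, taking node 2 as the 0 V reference.
Source V1 fixes V_0 = 5 V.
KCL at each unknown node (sum of currents leaving = 0; resistances in Ω):
  Node 1: (V_1 - 5)/30 + (V_1 - 0)/60 = 0
Collecting terms: 0.05 × V_1 = 0.1667  =>  V_1 = 3.333 V
V_th = V_1 - V_2 = 3.333 - 0 = 3.333 V
Step 2 — R_th: zero the source — replace V1 by a short circuit (node 2 merges into node 0) — and find the resistance seen between A (node 1) and B (node 0).
Reduce the network between node 1 (A) and node 0 (B) by series/parallel combination:
  Rp1 = R1 ‖ R2 (parallel, both between nodes 0 and 1) = 1/(1/30 + 1/60) = 20 Ω
R_th = 20 Ω

Final answer: V_th = 3.333 V, R_th = 20 Ω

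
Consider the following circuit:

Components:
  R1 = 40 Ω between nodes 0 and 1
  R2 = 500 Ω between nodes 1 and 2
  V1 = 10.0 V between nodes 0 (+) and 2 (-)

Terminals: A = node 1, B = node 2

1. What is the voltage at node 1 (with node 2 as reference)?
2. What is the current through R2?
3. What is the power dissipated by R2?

Nodal analysis, taking node 2 as the 0 V reference.
Source V1 fixes V_0 = 10 V.
KCL at each unknown node (sum of currents leaving = 0; resistances in Ω):
  Node 1: (V_1 - 10)/40 + (V_1 - 0)/500 = 0
Collecting terms: 0.027 × V_1 = 0.25  =>  V_1 = 9.259 V
Part 1:
  Read off the nodal solution: V_1 = 9.259 V
Part 2:
  I_R2 = (V_1 - V_2)/R2 = (9.259 - 0)/500 = 0.01852 A
  Magnitude: I_R2 = 0.01852 A
Part 3:
  I_R2 = (V_1 - V_2)/R2 = (9.259 - 0)/500 = 0.01852 A
  P_R2 = I_R2² × R2 = (0.01852)² × 500 = 0.1715 W

Final answers:
1. V_1 = 9.259 V
2. I_R2 = 0.01852 A
3. P_R2 = 0.1715 W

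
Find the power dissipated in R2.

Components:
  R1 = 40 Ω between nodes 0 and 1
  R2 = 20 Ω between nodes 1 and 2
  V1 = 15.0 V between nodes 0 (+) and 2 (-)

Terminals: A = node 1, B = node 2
Nodal analysis, taking node 2 as the 0 V reference.
Source V1 fixes V_0 = 15 V.
KCL at each unknown node (sum of currents leaving = 0; resistances in Ω):
  Node 1: (V_1 - 15)/40 + (V_1 - 0)/20 = 0
Collecting terms: 0.075 × V_1 = 0.375  =>  V_1 = 5 V
I_R2 = (V_1 - V_2)/R2 = (5 - 0)/20 = 0.25 A
P_R2 = I_R2² × R2 = (0.25)² × 20 = 1.25 W

Final answer: 1.25 W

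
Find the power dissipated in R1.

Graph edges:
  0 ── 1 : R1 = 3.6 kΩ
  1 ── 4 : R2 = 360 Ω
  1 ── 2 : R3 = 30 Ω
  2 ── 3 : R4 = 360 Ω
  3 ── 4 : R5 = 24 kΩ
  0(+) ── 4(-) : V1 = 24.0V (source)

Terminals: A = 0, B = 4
Nodal analysis, taking node 4 as the 0 V reference.
Source V1 fixes V_0 = 24 V.
KCL at each unknown node (sum of currents leaving = 0; resistances in Ω):
  Node 1: (V_1 - 24)/3600 + (V_1 - 0)/360 + (V_1 - V_2)/30 = 0
  Node 2: (V_2 - V_1)/30 + (V_2 - V_3)/360 = 0
  Node 3: (V_3 - V_2)/360 + (V_3 - 0)/24000 = 0
Collecting terms (coefficients in siemens):
  0.03639·V_1 - 0.03333·V_2 = 0.006667
  0.03611·V_2 - 0.03333·V_1 - 0.002778·V_3 = 0
  0.002819·V_3 - 0.002778·V_2 = 0
Solving these 3 simultaneous equations (Gaussian elimination) gives:
  V_1 = 2.153 V, V_2 = 2.15 V, V_3 = 2.119 V
I_R1 = (V_0 - V_1)/R1 = (24 - 2.153)/3600 = 0.006069 A
P_R1 = I_R1² × R1 = (0.006069)² × 3600 = 0.1326 W

Final answer: 0.1326 W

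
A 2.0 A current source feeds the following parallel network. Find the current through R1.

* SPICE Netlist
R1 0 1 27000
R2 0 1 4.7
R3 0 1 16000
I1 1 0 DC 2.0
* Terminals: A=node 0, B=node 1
All resistors sit directly between nodes 0 and 1, so they are in parallel and share one voltage V; the full source current 2 A splits among them.
1/R_par = 1/27000 + 1/4.7 + 1/16000 = 0.2129 S  =>  R_par = 4.698 Ω
V = I × R_par = 2 × 4.698 = 9.396 V
I_R1 = V/R1 = 9.396/27000 = 0.000348 A

Final answer: 0.000348 A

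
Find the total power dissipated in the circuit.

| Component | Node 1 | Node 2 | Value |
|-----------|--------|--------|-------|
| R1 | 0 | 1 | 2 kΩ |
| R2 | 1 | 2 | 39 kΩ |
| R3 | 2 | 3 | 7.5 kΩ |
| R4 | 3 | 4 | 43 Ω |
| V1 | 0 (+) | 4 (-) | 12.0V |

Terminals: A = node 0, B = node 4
Nodal analysis, taking node 4 as the 0 V reference.
Source V1 fixes V_0 = 12 V.
KCL at each unknown node (sum of currents leaving = 0; resistances in Ω):
  Node 1: (V_1 - 12)/2000 + (V_1 - V_2)/39000 = 0
  Node 2: (V_2 - V_1)/39000 + (V_2 - V_3)/7500 = 0
  Node 3: (V_3 - V_2)/7500 + (V_3 - 0)/43 = 0
Collecting terms (coefficients in siemens):
  0.0005256·V_1 - 0.00002564·V_2 = 0.006
  0.000159·V_2 - 0.00002564·V_1 - 0.0001333·V_3 = 0
  0.02339·V_3 - 0.0001333·V_2 = 0
Solving these 3 simultaneous equations (Gaussian elimination) gives:
  V_1 = 11.51 V, V_2 = 1.865 V, V_3 = 0.01063 V
Power in each resistor, P = (ΔV)²/R:
  P_R1 = (12 - 11.51)²/2000 = 0.0001222 W
  P_R2 = (11.51 - 1.865)²/39000 = 0.002383 W
  P_R3 = (1.865 - 0.01063)²/7500 = 0.0004583 W
  P_R4 = (0.01063 - 0)²/43 = 0.000002628 W
P_total = P_R1 + P_R2 + P_R3 + P_R4 = 0.002966 W

Final answer: 0.002966 W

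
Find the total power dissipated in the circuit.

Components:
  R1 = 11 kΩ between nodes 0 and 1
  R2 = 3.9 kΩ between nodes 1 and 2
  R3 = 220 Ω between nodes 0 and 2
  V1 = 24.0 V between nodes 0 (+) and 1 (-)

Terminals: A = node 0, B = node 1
Nodal analysis, taking node 1 as the 0 V reference.
Source V1 fixes V_0 = 24 V.
KCL at each unknown node (sum of currents leaving = 0; resistances in Ω):
  Node 2: (V_2 - 0)/3900 + (V_2 - 24)/220 = 0
Collecting terms: 0.004802 × V_2 = 0.1091  =>  V_2 = 22.72 V
Power in each resistor, P = (ΔV)²/R:
  P_R1 = (24 - 0)²/11000 = 0.05236 W
  P_R2 = (0 - 22.72)²/3900 = 0.1323 W
  P_R3 = (24 - 22.72)²/220 = 0.007465 W
P_total = P_R1 + P_R2 + P_R3 = 0.1922 W

Final answer: 0.1922 W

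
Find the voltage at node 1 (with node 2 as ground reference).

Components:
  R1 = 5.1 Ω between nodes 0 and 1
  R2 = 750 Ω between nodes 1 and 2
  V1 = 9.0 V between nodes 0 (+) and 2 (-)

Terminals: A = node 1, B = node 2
Nodal analysis, taking node 2 as the 0 V reference.
Source V1 fixes V_0 = 9 V.
KCL at each unknown node (sum of currents leaving = 0; resistances in Ω):
  Node 1: (V_1 - 9)/5.1 + (V_1 - 0)/750 = 0
Collecting terms: 0.1974 × V_1 = 1.765  =>  V_1 = 8.939 V
The requested potential is V_1 = 8.939 V.

Final answer: V_1 = 8.939 V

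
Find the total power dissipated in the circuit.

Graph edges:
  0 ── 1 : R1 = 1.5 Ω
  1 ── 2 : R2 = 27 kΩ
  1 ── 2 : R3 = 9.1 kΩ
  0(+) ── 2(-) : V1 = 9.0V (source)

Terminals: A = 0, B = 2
Nodal analysis, taking node 2 as the 0 V reference.
Source V1 fixes V_0 = 9 V.
KCL at each unknown node (sum of currents leaving = 0; resistances in Ω):
  Node 1: (V_1 - 9)/1.5 + (V_1 - 0)/27000 + (V_1 - 0)/9100 = 0
Collecting terms: 0.6668 × V_1 = 6  =>  V_1 = 8.998 V
Power in each resistor, P = (ΔV)²/R:
  P_R1 = (9 - 8.998)²/1.5 = 0.000002622 W
  P_R2 = (8.998 - 0)²/27000 = 0.002999 W
  P_R3 = (8.998 - 0)²/9100 = 0.008897 W
P_total = P_R1 + P_R2 + P_R3 = 0.0119 W

Final answer: 0.0119 W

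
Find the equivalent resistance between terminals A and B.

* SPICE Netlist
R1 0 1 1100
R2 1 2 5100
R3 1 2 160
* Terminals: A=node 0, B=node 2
Reduce the network between node 0 (A) and node 2 (B) by series/parallel combination:
  Rp1 = R2 ‖ R3 (parallel, both between nodes 1 and 2) = 1/(1/5100 + 1/160) = 155.1 Ω
  Rs1 = R1 + Rp1 (series, joined only at node 1) = 1100 + 155.1 = 1255 Ω
R_eq = 1.255 kΩ

Final answer: 1.255 kΩ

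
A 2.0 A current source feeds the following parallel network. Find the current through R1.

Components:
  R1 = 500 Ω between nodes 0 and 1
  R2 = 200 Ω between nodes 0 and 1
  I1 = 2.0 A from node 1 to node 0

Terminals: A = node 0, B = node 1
All resistors sit directly between nodes 0 and 1, so they are in parallel and share one voltage V; the full source current 2 A splits among them.
1/R_par = 1/500 + 1/200 = 0.007 S  =>  R_par = 142.9 Ω
V = I × R_par = 2 × 142.9 = 285.7 V
I_R1 = V/R1 = 285.7/500 = 0.5714 A

Final answer: 0.5714 A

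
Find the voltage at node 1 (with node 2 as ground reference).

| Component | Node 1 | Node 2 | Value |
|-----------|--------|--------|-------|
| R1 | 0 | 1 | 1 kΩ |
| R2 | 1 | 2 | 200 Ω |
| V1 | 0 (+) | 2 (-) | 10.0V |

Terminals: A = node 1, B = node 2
Nodal analysis, taking node 2 as the 0 V reference.
Source V1 fixes V_0 = 10 V.
KCL at each unknown node (sum of currents leaving = 0; resistances in Ω):
  Node 1: (V_1 - 10)/1000 + (V_1 - 0)/200 = 0
Collecting terms: 0.006 × V_1 = 0.01  =>  V_1 = 1.667 V
The requested potential is V_1 = 1.667 V.

Final answer: V_1 = 1.667 V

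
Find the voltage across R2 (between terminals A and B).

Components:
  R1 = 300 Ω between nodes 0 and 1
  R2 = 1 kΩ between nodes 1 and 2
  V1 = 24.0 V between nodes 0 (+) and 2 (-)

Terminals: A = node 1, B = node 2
R1 and R2 are in series across V1 (node 0 → node 1 → node 2), and the output A–B is taken across R2, so this is a voltage divider.
Series current: I = V1/(R1 + R2) = 24/(300 + 1000) = 24/1300 = 0.01846 A
V_R2 = I × R2 = V1 × R2/(R1 + R2) = 24 × 1000/1300 = 18.46 V

Final answer: 18.46 V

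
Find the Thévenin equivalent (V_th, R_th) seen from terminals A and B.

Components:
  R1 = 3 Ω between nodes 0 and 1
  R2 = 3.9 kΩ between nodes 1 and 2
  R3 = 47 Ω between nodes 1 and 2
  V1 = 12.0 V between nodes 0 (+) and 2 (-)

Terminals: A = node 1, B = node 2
Step 1 — V_th is the open-circuit voltage V_A - V_B (nothing connected across the terminals).
Nodal analysis, taking node 2 as the 0 V reference.
Source V1 fixes V_0 = 12 V.
KCL at each unknown node (sum of currents leaving = 0; resistances in Ω):
  Node 1: (V_1 - 12)/3 + (V_1 - 0)/3900 + (V_1 - 0)/47 = 0
Collecting terms: 0.3549 × V_1 = 4  =>  V_1 = 11.27 V
V_th = V_1 - V_2 = 11.27 - 0 = 11.27 V
Step 2 — R_th: zero the source — replace V1 by a short circuit (node 2 merges into node 0) — and find the resistance seen between A (node 1) and B (node 0).
Reduce the network between node 1 (A) and node 0 (B) by series/parallel combination:
  Rp1 = R1 ‖ R2 ‖ R3 (parallel, all between nodes 0 and 1) = 1/(1/3 + 1/3900 + 1/47) = 2.818 Ω
R_th = 2.818 Ω

Final answer: V_th = 11.27 V, R_th = 2.818 Ω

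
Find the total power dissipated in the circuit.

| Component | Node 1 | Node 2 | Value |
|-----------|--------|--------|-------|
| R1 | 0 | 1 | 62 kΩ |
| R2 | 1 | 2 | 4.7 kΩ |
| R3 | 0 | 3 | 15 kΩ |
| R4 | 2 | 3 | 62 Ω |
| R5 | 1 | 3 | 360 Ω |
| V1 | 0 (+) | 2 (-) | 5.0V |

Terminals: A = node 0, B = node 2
Nodal analysis, taking node 2 as the 0 V reference.
Source V1 fixes V_0 = 5 V.
KCL at each unknown node (sum of currents leaving = 0; resistances in Ω):
  Node 1: (V_1 - 5)/62000 + (V_1 - 0)/4700 + (V_1 - V_3)/360 = 0
  Node 3: (V_3 - 5)/15000 + (V_3 - 0)/62 + (V_3 - V_1)/360 = 0
Collecting terms (coefficients in siemens):
  0.003007·V_1 - 0.002778·V_3 = 0.00008065
  0.01897·V_3 - 0.002778·V_1 = 0.0003333
Determinant D = (0.003007)(0.01897) - (-0.002778)(-0.002778) = 0.00004933
V_1 = [(0.00008065)(0.01897) - (-0.002778)(0.0003333)]/D = 0.04979 V
V_3 = [(0.003007)(0.0003333) - (0.00008065)(-0.002778)]/D = 0.02486 V
Power in each resistor, P = (ΔV)²/R:
  P_R1 = (5 - 0.04979)²/62000 = 0.0003952 W
  P_R2 = (0.04979 - 0)²/4700 = 0.0000005274 W
  P_R3 = (5 - 0.02486)²/15000 = 0.00165 W
  P_R4 = (0 - 0.02486)²/62 = 0.000009966 W
  P_R5 = (0.04979 - 0.02486)²/360 = 0.000001726 W
P_total = P_R1 + P_R2 + P_R3 + P_R4 + P_R5 = 0.002058 W

Final answer: 0.002058 W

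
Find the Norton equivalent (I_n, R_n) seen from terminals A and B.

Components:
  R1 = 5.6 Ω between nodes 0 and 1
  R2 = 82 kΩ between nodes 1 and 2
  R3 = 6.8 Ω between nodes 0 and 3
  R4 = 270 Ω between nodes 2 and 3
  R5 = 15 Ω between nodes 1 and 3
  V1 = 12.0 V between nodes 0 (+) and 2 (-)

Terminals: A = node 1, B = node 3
Find the Thévenin equivalent first; then I_n = V_th/R_th and R_n = R_th.
Step 1 — V_th is the open-circuit voltage V_A - V_B (nothing connected across the terminals).
Nodal analysis, taking node 2 as the 0 V reference.
Source V1 fixes V_0 = 12 V.
KCL at each unknown node (sum of currents leaving = 0; resistances in Ω):
  Node 1: (V_1 - 12)/5.6 + (V_1 - 0)/82000 + (V_1 - V_3)/15 = 0
  Node 3: (V_3 - 12)/6.8 + (V_3 - 0)/270 + (V_3 - V_1)/15 = 0
Collecting terms (coefficients in siemens):
  0.2453·V_1 - 0.06667·V_3 = 2.143
  0.2174·V_3 - 0.06667·V_1 = 1.765
Determinant D = (0.2453)(0.2174) - (-0.06667)(-0.06667) = 0.04888
V_1 = [(2.143)(0.2174) - (-0.06667)(1.765)]/D = 11.94 V
V_3 = [(0.2453)(1.765) - (2.143)(-0.06667)]/D = 11.78 V
V_th = V_1 - V_3 = 11.94 - 11.78 = 0.1619 V
Step 2 — R_th: zero the source — replace V1 by a short circuit (node 2 merges into node 0) — and find the resistance seen between A (node 1) and B (node 3).
Reduce the network between node 1 (A) and node 3 (B) by series/parallel combination:
  Rp1 = R1 ‖ R2 (parallel, both between nodes 0 and 1) = 1/(1/5.6 + 1/82000) = 5.6 Ω
  Rp2 = R3 ‖ R4 (parallel, both between nodes 0 and 3) = 1/(1/6.8 + 1/270) = 6.633 Ω
  Rs1 = Rp1 + Rp2 (series, joined only at node 0) = 5.6 + 6.633 = 12.23 Ω
  Rp3 = R5 ‖ Rs1 (parallel, both between nodes 1 and 3) = 1/(1/15 + 1/12.23) = 6.738 Ω
R_th = 6.738 Ω
I_n = V_th/R_th = 0.1619/6.738 = 0.02403 A, and R_n = R_th = 6.738 Ω

Final answer: I_n = 0.02403 A, R_n = 6.738 Ω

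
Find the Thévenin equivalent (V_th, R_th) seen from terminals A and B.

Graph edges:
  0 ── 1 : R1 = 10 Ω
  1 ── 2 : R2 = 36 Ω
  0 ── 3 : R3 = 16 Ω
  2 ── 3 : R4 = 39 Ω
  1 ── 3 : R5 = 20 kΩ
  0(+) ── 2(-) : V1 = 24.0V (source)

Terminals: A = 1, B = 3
Step 1 — V_th is the open-circuit voltage V_A - V_B (nothing connected across the terminals).
Nodal analysis, taking node 2 as the 0 V reference.
Source V1 fixes V_0 = 24 V.
KCL at each unknown node (sum of currents leaving = 0; resistances in Ω):
  Node 1: (V_1 - 24)/10 + (V_1 - 0)/36 + (V_1 - V_3)/20000 = 0
  Node 3: (V_3 - 24)/16 + (V_3 - 0)/39 + (V_3 - V_1)/20000 = 0
Collecting terms (coefficients in siemens):
  0.1278·V_1 - 0.00005·V_3 = 2.4
  0.08819·V_3 - 0.00005·V_1 = 1.5
Determinant D = (0.1278)(0.08819) - (-0.00005)(-0.00005) = 0.01127
V_1 = [(2.4)(0.08819) - (-0.00005)(1.5)]/D = 18.78 V
V_3 = [(0.1278)(1.5) - (2.4)(-0.00005)]/D = 17.02 V
V_th = V_1 - V_3 = 18.78 - 17.02 = 1.763 V
Step 2 — R_th: zero the source — replace V1 by a short circuit (node 2 merges into node 0) — and find the resistance seen between A (node 1) and B (node 3).
Reduce the network between node 1 (A) and node 3 (B) by series/parallel combination:
  Rp1 = R1 ‖ R2 (parallel, both between nodes 0 and 1) = 1/(1/10 + 1/36) = 7.826 Ω
  Rp2 = R3 ‖ R4 (parallel, both between nodes 0 and 3) = 1/(1/16 + 1/39) = 11.35 Ω
  Rs1 = Rp1 + Rp2 (series, joined only at node 0) = 7.826 + 11.35 = 19.17 Ω
  Rp3 = R5 ‖ Rs1 (parallel, both between nodes 1 and 3) = 1/(1/20000 + 1/19.17) = 19.15 Ω
R_th = 19.15 Ω

Final answer: V_th = 1.763 V, R_th = 19.15 Ω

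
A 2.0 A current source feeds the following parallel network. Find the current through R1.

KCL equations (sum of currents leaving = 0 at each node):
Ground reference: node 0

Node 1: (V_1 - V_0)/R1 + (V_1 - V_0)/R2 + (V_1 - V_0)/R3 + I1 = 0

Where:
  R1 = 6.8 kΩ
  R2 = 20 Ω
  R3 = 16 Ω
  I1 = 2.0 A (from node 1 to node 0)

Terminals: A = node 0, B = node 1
All resistors sit directly between nodes 0 and 1, so they are in parallel and share one voltage V; the full source current 2 A splits among them.
1/R_par = 1/6800 + 1/20 + 1/16 = 0.1126 S  =>  R_par = 8.877 Ω
V = I × R_par = 2 × 8.877 = 17.75 V
I_R1 = V/R1 = 17.75/6800 = 0.002611 A

Final answer: 0.002611 A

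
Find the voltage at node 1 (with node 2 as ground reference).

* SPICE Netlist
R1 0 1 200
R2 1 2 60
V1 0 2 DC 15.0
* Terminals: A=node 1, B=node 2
Nodal analysis, taking node 2 as the 0 V reference.
Source V1 fixes V_0 = 15 V.
KCL at each unknown node (sum of currents leaving = 0; resistances in Ω):
  Node 1: (V_1 - 15)/200 + (V_1 - 0)/60 = 0
Collecting terms: 0.02167 × V_1 = 0.075  =>  V_1 = 3.462 V
The requested potential is V_1 = 3.462 V.

Final answer: V_1 = 3.462 V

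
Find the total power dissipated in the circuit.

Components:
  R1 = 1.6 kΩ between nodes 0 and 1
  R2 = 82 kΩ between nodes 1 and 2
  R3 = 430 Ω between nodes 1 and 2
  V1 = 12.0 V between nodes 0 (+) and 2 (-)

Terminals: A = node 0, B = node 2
Nodal analysis, taking node 2 as the 0 V reference.
Source V1 fixes V_0 = 12 V.
KCL at each unknown node (sum of currents leaving = 0; resistances in Ω):
  Node 1: (V_1 - 12)/1600 + (V_1 - 0)/82000 + (V_1 - 0)/430 = 0
Collecting terms: 0.002963 × V_1 = 0.0075  =>  V_1 = 2.531 V
Power in each resistor, P = (ΔV)²/R:
  P_R1 = (12 - 2.531)²/1600 = 0.05603 W
  P_R2 = (2.531 - 0)²/82000 = 0.00007815 W
  P_R3 = (2.531 - 0)²/430 = 0.0149 W
P_total = P_R1 + P_R2 + P_R3 = 0.07101 W

Final answer: 0.07101 W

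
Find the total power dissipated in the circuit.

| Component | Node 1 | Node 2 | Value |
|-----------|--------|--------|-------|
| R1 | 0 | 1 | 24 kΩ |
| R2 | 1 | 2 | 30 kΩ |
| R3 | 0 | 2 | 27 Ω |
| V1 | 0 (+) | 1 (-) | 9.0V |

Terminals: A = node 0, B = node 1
Nodal analysis, taking node 1 as the 0 V reference.
Source V1 fixes V_0 = 9 V.
KCL at each unknown node (sum of currents leaving = 0; resistances in Ω):
  Node 2: (V_2 - 0)/30000 + (V_2 - 9)/27 = 0
Collecting terms: 0.03707 × V_2 = 0.3333  =>  V_2 = 8.992 V
Power in each resistor, P = (ΔV)²/R:
  P_R1 = (9 - 0)²/24000 = 0.003375 W
  P_R2 = (0 - 8.992)²/30000 = 0.002695 W
  P_R3 = (9 - 8.992)²/27 = 0.000002426 W
P_total = P_R1 + P_R2 + P_R3 = 0.006073 W

Final answer: 0.006073 W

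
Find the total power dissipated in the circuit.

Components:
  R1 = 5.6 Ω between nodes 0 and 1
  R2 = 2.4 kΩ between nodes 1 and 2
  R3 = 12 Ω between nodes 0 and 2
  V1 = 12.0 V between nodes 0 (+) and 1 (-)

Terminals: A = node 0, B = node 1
Nodal analysis, taking node 1 as the 0 V reference.
Source V1 fixes V_0 = 12 V.
KCL at each unknown node (sum of currents leaving = 0; resistances in Ω):
  Node 2: (V_2 - 0)/2400 + (V_2 - 12)/12 = 0
Collecting terms: 0.08375 × V_2 = 1  =>  V_2 = 11.94 V
Power in each resistor, P = (ΔV)²/R:
  P_R1 = (12 - 0)²/5.6 = 25.71 W
  P_R2 = (0 - 11.94)²/2400 = 0.0594 W
  P_R3 = (12 - 11.94)²/12 = 0.000297 W
P_total = P_R1 + P_R2 + P_R3 = 25.77 W

Final answer: 25.77 W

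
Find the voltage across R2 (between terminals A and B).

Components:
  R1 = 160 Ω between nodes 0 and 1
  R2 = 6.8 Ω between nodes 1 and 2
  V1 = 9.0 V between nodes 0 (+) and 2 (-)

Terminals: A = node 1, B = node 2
R1 and R2 are in series across V1 (node 0 → node 1 → node 2), and the output A–B is taken across R2, so this is a voltage divider.
Series current: I = V1/(R1 + R2) = 9/(160 + 6.8) = 9/166.8 = 0.05396 A
V_R2 = I × R2 = V1 × R2/(R1 + R2) = 9 × 6.8/166.8 = 0.3669 V

Final answer: 0.3669 V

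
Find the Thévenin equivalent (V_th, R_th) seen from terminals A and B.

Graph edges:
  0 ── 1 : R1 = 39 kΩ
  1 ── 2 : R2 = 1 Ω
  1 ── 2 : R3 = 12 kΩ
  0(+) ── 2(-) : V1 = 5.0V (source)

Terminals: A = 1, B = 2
Step 1 — V_th is the open-circuit voltage V_A - V_B (nothing connected across the terminals).
Nodal analysis, taking node 2 as the 0 V reference.
Source V1 fixes V_0 = 5 V.
KCL at each unknown node (sum of currents leaving = 0; resistances in Ω):
  Node 1: (V_1 - 5)/39000 + (V_1 - 0)/1 + (V_1 - 0)/12000 = 0
Collecting terms: 1 × V_1 = 0.0001282  =>  V_1 = 0.0001282 V
V_th = V_1 - V_2 = 0.0001282 - 0 = 0.0001282 V
Step 2 — R_th: zero the source — replace V1 by a short circuit (node 2 merges into node 0) — and find the resistance seen between A (node 1) and B (node 0).
Reduce the network between node 1 (A) and node 0 (B) by series/parallel combination:
  Rp1 = R1 ‖ R2 ‖ R3 (parallel, all between nodes 0 and 1) = 1/(1/39000 + 1/1 + 1/12000) = 0.9999 Ω
R_th = 0.9999 Ω

Final answer: V_th = 0.0001282 V, R_th = 0.9999 Ω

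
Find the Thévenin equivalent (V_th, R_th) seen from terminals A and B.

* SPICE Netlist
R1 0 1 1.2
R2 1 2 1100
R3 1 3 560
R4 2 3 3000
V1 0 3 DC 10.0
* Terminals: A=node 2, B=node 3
Step 1 — V_th is the open-circuit voltage V_A - V_B (nothing connected across the terminals).
Nodal analysis, taking node 3 as the 0 V reference.
Source V1 fixes V_0 = 10 V.
KCL at each unknown node (sum of currents leaving = 0; resistances in Ω):
  Node 1: (V_1 - 10)/1.2 + (V_1 - V_2)/1100 + (V_1 - 0)/560 = 0
  Node 2: (V_2 - V_1)/1100 + (V_2 - 0)/3000 = 0
Collecting terms (coefficients in siemens):
  0.836·V_1 - 0.0009091·V_2 = 8.333
  0.001242·V_2 - 0.0009091·V_1 = 0
Determinant D = (0.836)(0.001242) - (-0.0009091)(-0.0009091) = 0.001038
V_1 = [(8.333)(0.001242) - (-0.0009091)(0)]/D = 9.976 V
V_2 = [(0.836)(0) - (8.333)(-0.0009091)]/D = 7.299 V
V_th = V_2 - V_3 = 7.299 - 0 = 7.299 V
Step 2 — R_th: zero the source — replace V1 by a short circuit (node 3 merges into node 0) — and find the resistance seen between A (node 2) and B (node 0).
Reduce the network between node 2 (A) and node 0 (B) by series/parallel combination:
  Rp1 = R1 ‖ R3 (parallel, both between nodes 0 and 1) = 1/(1/1.2 + 1/560) = 1.197 Ω
  Rs1 = R2 + Rp1 (series, joined only at node 1) = 1100 + 1.197 = 1101 Ω
  Rp2 = R4 ‖ Rs1 (parallel, both between nodes 0 and 2) = 1/(1/3000 + 1/1101) = 805.5 Ω
R_th = 805.5 Ω

Final answer: V_th = 7.299 V, R_th = 805.5 Ω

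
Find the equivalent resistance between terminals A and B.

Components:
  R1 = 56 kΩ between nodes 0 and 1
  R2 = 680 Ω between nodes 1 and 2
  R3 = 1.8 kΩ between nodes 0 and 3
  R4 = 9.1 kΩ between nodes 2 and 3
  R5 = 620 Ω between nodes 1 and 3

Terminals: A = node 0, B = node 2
The network is not a plain series/parallel combination. Inject a 1 A test current into terminal A (node 0) and return it from terminal B (node 2); then R_eq = V_A / (1 A).
Nodal analysis, taking node 2 as the 0 V reference.
Current source I_test pushes 1 A into node 0 and draws it out of node 2.
KCL at each unknown node (sum of currents leaving = 0; resistances in Ω):
  Node 0: (V_0 - V_1)/56000 + (V_0 - V_3)/1800 - 1 = 0
  Node 1: (V_1 - V_0)/56000 + (V_1 - 0)/680 + (V_1 - V_3)/620 = 0
  Node 3: (V_3 - V_0)/1800 + (V_3 - V_1)/620 + (V_3 - 0)/9100 = 0
Collecting terms (coefficients in siemens):
  0.0005734·V_0 - 0.00001786·V_1 - 0.0005556·V_3 = 1
  0.003101·V_1 - 0.00001786·V_0 - 0.001613·V_3 = 0
  0.002278·V_3 - 0.0005556·V_0 - 0.001613·V_1 = 0
Solving these 3 simultaneous equations (Gaussian elimination) gives:
  V_0 = 2844 V, V_1 = 596.6 V, V_3 = 1116 V
R_eq = V_0 / 1 A = 2844 Ω = 2.844 kΩ

Final answer: 2.844 kΩ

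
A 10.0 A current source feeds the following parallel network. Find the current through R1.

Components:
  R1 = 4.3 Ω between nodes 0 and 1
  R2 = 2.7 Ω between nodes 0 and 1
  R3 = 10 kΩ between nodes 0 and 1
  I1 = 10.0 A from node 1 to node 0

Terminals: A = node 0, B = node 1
All resistors sit directly between nodes 0 and 1, so they are in parallel and share one voltage V; the full source current 10 A splits among them.
1/R_par = 1/4.3 + 1/2.7 + 1/10000 = 0.603 S  =>  R_par = 1.658 Ω
V = I × R_par = 10 × 1.658 = 16.58 V
I_R1 = V/R1 = 16.58/4.3 = 3.857 A

Final answer: 3.857 A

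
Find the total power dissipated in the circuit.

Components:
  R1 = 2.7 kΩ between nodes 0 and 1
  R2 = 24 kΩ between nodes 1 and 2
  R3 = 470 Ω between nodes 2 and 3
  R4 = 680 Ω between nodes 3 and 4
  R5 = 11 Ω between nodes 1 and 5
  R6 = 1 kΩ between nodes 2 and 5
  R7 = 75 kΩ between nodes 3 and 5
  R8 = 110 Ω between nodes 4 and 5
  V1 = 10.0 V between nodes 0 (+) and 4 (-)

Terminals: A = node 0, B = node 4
Nodal analysis, taking node 4 as the 0 V reference.
Source V1 fixes V_0 = 10 V.
KCL at each unknown node (sum of currents leaving = 0; resistances in Ω):
  Node 1: (V_1 - 10)/2700 + (V_1 - V_2)/24000 + (V_1 - V_5)/11 = 0
  Node 2: (V_2 - V_1)/24000 + (V_2 - V_3)/470 + (V_2 - V_5)/1000 = 0
  Node 3: (V_3 - V_2)/470 + (V_3 - 0)/680 + (V_3 - V_5)/75000 = 0
  Node 5: (V_5 - V_1)/11 + (V_5 - V_2)/1000 + (V_5 - V_3)/75000 + (V_5 - 0)/110 = 0
Collecting terms (coefficients in siemens):
  0.09132·V_1 - 0.00004167·V_2 - 0.09091·V_5 = 0.003704
  0.003169·V_2 - 0.00004167·V_1 - 0.002128·V_3 - 0.001·V_5 = 0
  0.003612·V_3 - 0.002128·V_2 - 0.00001333·V_5 = 0
  0.101·V_5 - 0.09091·V_1 - 0.001·V_2 - 0.00001333·V_3 = 0
Solving these 4 simultaneous equations (Gaussian elimination) gives:
  V_1 = 0.41 V, V_2 = 0.2041 V, V_3 = 0.1216 V, V_5 = 0.371 V
Power in each resistor, P = (ΔV)²/R:
  P_R1 = (10 - 0.41)²/2700 = 0.03406 W
  P_R2 = (0.41 - 0.2041)²/24000 = 0.000001767 W
  P_R3 = (0.2041 - 0.1216)²/470 = 0.00001448 W
  P_R4 = (0.1216 - 0)²/680 = 0.00002175 W
  P_R5 = (0.41 - 0.371)²/11 = 0.0001381 W
  P_R6 = (0.2041 - 0.371)²/1000 = 0.00002787 W
  P_R7 = (0.1216 - 0.371)²/75000 = 0.0000008295 W
  P_R8 = (0 - 0.371)²/110 = 0.001251 W
P_total = P_R1 + P_R2 + P_R3 + P_R4 + P_R5 + P_R6 + P_R7 + P_R8 = 0.03552 W

Final answer: 0.03552 W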